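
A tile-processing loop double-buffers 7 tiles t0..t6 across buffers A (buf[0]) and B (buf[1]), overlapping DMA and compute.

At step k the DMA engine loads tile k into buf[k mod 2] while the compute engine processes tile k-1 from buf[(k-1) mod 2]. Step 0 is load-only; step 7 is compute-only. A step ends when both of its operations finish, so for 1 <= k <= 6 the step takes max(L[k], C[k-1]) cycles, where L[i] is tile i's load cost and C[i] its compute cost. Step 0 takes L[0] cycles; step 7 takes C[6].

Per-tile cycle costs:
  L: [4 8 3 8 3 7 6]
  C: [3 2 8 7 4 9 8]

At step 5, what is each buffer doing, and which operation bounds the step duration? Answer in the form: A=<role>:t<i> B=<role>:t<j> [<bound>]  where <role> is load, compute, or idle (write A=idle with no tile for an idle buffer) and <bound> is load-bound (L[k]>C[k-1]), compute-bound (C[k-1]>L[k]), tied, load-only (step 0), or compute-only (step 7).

step 5: A=compute:t4 B=load:t5 [load-bound]

  0. 4=4c; end=4; A:t0 B:-
  1. max(8,3)=8c; end=12; A:t0 B:t1
  2. max(3,2)=3c; end=15; A:t2 B:t1
  3. max(8,8)=8c; end=23; A:t2 B:t3
  4. max(3,7)=7c; end=30; A:t4 B:t3
  5. max(7,4)=7c; end=37; A:t4 B:t5
  6. max(6,9)=9c; end=46; A:t6 B:t5
  7. 8=8c; end=54; A:t6 B:t5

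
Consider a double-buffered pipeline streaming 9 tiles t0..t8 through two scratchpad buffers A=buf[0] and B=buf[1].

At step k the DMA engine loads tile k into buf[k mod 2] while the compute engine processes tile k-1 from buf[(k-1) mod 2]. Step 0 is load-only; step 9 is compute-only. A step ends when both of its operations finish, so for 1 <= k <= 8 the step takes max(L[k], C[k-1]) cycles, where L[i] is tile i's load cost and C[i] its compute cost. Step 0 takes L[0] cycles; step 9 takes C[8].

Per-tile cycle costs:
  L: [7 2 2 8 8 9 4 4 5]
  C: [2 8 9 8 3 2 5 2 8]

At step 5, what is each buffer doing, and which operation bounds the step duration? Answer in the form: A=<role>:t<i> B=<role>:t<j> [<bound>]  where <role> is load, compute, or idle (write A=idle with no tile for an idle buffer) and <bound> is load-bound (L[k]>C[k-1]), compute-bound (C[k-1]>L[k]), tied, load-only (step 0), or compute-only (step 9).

step 5: A=compute:t4 B=load:t5 [load-bound]

step 0: L[0]=7 → dur=7, Σ=7 | A=load:t0 B=idle [load-only]
step 1: L[1]=2 C[0]=2 → dur=2, Σ=9 | A=compute:t0 B=load:t1 [tied]
step 2: L[2]=2 C[1]=8 → dur=8, Σ=17 | A=load:t2 B=compute:t1 [compute-bound]
step 3: L[3]=8 C[2]=9 → dur=9, Σ=26 | A=compute:t2 B=load:t3 [compute-bound]
step 4: L[4]=8 C[3]=8 → dur=8, Σ=34 | A=load:t4 B=compute:t3 [tied]
step 5: L[5]=9 C[4]=3 → dur=9, Σ=43 | A=compute:t4 B=load:t5 [load-bound]
step 6: L[6]=4 C[5]=2 → dur=4, Σ=47 | A=load:t6 B=compute:t5 [load-bound]
step 7: L[7]=4 C[6]=5 → dur=5, Σ=52 | A=compute:t6 B=load:t7 [compute-bound]
step 8: L[8]=5 C[7]=2 → dur=5, Σ=57 | A=load:t8 B=compute:t7 [load-bound]
step 9: C[8]=8 → dur=8, Σ=65 | A=compute:t8 B=idle [compute-only]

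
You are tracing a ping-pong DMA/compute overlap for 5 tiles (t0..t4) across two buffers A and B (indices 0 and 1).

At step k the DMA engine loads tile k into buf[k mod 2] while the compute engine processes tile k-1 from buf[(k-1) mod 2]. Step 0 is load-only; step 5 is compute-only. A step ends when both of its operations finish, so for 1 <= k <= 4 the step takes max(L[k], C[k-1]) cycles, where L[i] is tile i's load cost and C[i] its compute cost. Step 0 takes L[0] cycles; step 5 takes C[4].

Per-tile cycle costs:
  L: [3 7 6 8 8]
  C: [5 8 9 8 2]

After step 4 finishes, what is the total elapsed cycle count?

  0. 3=3c; end=3; A:t0 B:-
  1. max(7,5)=7c; end=10; A:t0 B:t1
  2. max(6,8)=8c; end=18; A:t2 B:t1
  3. max(8,9)=9c; end=27; A:t2 B:t3
  4. max(8,8)=8c; end=35; A:t4 B:t3
  5. 2=2c; end=37; A:t4 B:t3

end_cycle[4] = 35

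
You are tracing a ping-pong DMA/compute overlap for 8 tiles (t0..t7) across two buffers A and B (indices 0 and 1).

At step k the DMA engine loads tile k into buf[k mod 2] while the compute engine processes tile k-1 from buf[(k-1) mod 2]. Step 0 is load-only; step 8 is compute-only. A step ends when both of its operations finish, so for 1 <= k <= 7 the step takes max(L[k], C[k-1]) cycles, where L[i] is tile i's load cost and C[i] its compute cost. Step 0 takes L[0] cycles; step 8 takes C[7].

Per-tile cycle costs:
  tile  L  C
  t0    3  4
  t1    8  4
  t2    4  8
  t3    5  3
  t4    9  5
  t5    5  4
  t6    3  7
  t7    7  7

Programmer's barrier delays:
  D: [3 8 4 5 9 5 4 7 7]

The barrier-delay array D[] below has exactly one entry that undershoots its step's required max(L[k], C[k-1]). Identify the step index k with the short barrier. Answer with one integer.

hazard at step 3

[0] required=L[0]=3=3 vs D=3 ok
[1] required=max(L[1]=8,C[0]=4)=8 vs D=8 ok
[2] required=max(L[2]=4,C[1]=4)=4 vs D=4 ok
[3] required=max(L[3]=5,C[2]=8)=8 vs D=5 SHORT
[4] required=max(L[4]=9,C[3]=3)=9 vs D=9 ok
[5] required=max(L[5]=5,C[4]=5)=5 vs D=5 ok
[6] required=max(L[6]=3,C[5]=4)=4 vs D=4 ok
[7] required=max(L[7]=7,C[6]=7)=7 vs D=7 ok
[8] required=C[7]=7=7 vs D=7 ok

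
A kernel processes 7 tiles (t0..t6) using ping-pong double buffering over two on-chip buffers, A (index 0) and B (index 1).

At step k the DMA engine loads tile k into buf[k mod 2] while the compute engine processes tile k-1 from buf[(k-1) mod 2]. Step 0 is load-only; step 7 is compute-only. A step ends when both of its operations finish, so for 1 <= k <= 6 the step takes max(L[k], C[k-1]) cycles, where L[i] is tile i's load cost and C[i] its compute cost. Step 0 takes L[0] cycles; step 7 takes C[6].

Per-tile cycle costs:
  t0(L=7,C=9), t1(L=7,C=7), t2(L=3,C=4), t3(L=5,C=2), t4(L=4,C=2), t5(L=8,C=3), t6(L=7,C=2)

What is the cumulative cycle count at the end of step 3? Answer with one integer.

[0] DMA t0→A (7c) ∥ CU idle ⇒ 7c, clock 7
[1] DMA t1→B (7c) ∥ CU A:t0 (9c) ⇒ 9c, clock 16
[2] DMA t2→A (3c) ∥ CU B:t1 (7c) ⇒ 7c, clock 23
[3] DMA t3→B (5c) ∥ CU A:t2 (4c) ⇒ 5c, clock 28
[4] DMA t4→A (4c) ∥ CU B:t3 (2c) ⇒ 4c, clock 32
[5] DMA t5→B (8c) ∥ CU A:t4 (2c) ⇒ 8c, clock 40
[6] DMA t6→A (7c) ∥ CU B:t5 (3c) ⇒ 7c, clock 47
[7] DMA idle ∥ CU A:t6 (2c) ⇒ 2c, clock 49

end_cycle[3] = 28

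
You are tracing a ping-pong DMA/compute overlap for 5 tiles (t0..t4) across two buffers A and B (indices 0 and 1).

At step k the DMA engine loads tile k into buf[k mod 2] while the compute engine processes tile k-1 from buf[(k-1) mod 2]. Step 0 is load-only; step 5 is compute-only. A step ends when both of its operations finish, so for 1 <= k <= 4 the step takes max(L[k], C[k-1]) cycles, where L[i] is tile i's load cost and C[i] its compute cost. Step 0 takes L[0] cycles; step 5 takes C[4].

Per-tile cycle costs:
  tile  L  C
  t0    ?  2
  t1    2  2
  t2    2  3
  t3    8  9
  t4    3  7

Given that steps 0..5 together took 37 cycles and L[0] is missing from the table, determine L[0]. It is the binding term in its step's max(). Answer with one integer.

L[0] = 9

step 0 → dur = L[0]=? = L[0]  (unknown; binding)
step 1 → dur = max(L[1]=2, C[0]=2) = 2
step 2 → dur = max(L[2]=2, C[1]=2) = 2
step 3 → dur = max(L[3]=8, C[2]=3) = 8
step 4 → dur = max(L[4]=3, C[3]=9) = 9
step 5 → dur = C[4]=7 = 7
sum of known step durations = 28
dur[0] = total - known = 37 - 28 = 9
L[0] is the binding max in step 0, so L[0] = dur[0] = 9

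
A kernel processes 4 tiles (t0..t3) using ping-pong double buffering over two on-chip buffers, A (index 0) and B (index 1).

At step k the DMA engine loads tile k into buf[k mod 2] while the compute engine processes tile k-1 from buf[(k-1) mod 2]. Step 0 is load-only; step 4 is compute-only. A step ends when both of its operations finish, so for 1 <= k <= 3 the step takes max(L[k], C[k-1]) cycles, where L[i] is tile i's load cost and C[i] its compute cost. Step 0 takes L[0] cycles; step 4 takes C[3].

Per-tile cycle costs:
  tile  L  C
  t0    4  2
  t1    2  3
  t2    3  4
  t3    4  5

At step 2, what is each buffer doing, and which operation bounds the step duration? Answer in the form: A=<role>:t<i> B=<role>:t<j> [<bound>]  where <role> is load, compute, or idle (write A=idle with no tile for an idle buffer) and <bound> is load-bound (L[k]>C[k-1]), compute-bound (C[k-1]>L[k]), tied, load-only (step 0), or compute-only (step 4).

k=0 load=t0/4c comp=- wait=4 total=4
k=1 load=t1/2c comp=t0/2c wait=2 total=6
k=2 load=t2/3c comp=t1/3c wait=3 total=9
k=3 load=t3/4c comp=t2/4c wait=4 total=13
k=4 load=- comp=t3/5c wait=5 total=18

step 2: A=load:t2 B=compute:t1 [tied]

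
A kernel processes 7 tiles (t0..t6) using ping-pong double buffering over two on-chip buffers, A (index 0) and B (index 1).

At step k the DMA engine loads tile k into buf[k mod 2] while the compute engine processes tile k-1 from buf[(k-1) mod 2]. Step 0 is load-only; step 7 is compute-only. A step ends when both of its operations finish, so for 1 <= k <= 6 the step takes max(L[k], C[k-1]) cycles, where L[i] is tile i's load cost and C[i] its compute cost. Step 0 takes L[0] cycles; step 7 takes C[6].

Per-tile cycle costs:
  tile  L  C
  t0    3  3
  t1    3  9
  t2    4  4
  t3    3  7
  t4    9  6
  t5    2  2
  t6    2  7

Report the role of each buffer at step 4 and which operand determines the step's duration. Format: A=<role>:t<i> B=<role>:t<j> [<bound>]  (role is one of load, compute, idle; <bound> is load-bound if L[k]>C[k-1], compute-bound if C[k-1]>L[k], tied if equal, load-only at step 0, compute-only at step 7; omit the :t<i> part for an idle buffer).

step 0: L[0]=3 → dur=3, Σ=3 | A=load:t0 B=idle [load-only]
step 1: L[1]=3 C[0]=3 → dur=3, Σ=6 | A=compute:t0 B=load:t1 [tied]
step 2: L[2]=4 C[1]=9 → dur=9, Σ=15 | A=load:t2 B=compute:t1 [compute-bound]
step 3: L[3]=3 C[2]=4 → dur=4, Σ=19 | A=compute:t2 B=load:t3 [compute-bound]
step 4: L[4]=9 C[3]=7 → dur=9, Σ=28 | A=load:t4 B=compute:t3 [load-bound]
step 5: L[5]=2 C[4]=6 → dur=6, Σ=34 | A=compute:t4 B=load:t5 [compute-bound]
step 6: L[6]=2 C[5]=2 → dur=2, Σ=36 | A=load:t6 B=compute:t5 [tied]
step 7: C[6]=7 → dur=7, Σ=43 | A=compute:t6 B=idle [compute-only]

step 4: A=load:t4 B=compute:t3 [load-bound]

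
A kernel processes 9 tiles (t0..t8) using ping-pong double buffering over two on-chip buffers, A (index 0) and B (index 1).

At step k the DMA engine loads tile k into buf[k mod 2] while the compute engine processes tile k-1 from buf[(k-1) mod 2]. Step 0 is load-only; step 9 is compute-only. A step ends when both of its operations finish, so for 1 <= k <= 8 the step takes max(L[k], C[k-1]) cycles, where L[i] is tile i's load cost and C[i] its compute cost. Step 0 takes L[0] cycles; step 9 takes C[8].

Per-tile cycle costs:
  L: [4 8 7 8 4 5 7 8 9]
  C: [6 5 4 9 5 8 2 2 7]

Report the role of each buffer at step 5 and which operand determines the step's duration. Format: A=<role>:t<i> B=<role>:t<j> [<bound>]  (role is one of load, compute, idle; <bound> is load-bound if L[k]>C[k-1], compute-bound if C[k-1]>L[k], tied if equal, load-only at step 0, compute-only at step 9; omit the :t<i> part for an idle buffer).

step 5: A=compute:t4 B=load:t5 [tied]

step 0: L[0]=4 → dur=4, Σ=4 | A=load:t0 B=idle [load-only]
step 1: L[1]=8 C[0]=6 → dur=8, Σ=12 | A=compute:t0 B=load:t1 [load-bound]
step 2: L[2]=7 C[1]=5 → dur=7, Σ=19 | A=load:t2 B=compute:t1 [load-bound]
step 3: L[3]=8 C[2]=4 → dur=8, Σ=27 | A=compute:t2 B=load:t3 [load-bound]
step 4: L[4]=4 C[3]=9 → dur=9, Σ=36 | A=load:t4 B=compute:t3 [compute-bound]
step 5: L[5]=5 C[4]=5 → dur=5, Σ=41 | A=compute:t4 B=load:t5 [tied]
step 6: L[6]=7 C[5]=8 → dur=8, Σ=49 | A=load:t6 B=compute:t5 [compute-bound]
step 7: L[7]=8 C[6]=2 → dur=8, Σ=57 | A=compute:t6 B=load:t7 [load-bound]
step 8: L[8]=9 C[7]=2 → dur=9, Σ=66 | A=load:t8 B=compute:t7 [load-bound]
step 9: C[8]=7 → dur=7, Σ=73 | A=compute:t8 B=idle [compute-only]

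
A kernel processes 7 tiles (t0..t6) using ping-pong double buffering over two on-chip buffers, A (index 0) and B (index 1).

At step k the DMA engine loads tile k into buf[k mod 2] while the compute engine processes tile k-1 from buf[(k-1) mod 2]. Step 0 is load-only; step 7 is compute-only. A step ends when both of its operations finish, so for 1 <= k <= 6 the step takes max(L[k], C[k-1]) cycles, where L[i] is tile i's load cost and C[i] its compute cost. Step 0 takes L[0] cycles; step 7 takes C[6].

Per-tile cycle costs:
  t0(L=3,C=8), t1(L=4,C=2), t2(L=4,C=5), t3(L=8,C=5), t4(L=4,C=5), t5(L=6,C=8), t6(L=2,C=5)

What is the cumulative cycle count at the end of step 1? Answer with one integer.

[0] DMA t0→A (3c) ∥ CU idle ⇒ 3c, clock 3
[1] DMA t1→B (4c) ∥ CU A:t0 (8c) ⇒ 8c, clock 11
[2] DMA t2→A (4c) ∥ CU B:t1 (2c) ⇒ 4c, clock 15
[3] DMA t3→B (8c) ∥ CU A:t2 (5c) ⇒ 8c, clock 23
[4] DMA t4→A (4c) ∥ CU B:t3 (5c) ⇒ 5c, clock 28
[5] DMA t5→B (6c) ∥ CU A:t4 (5c) ⇒ 6c, clock 34
[6] DMA t6→A (2c) ∥ CU B:t5 (8c) ⇒ 8c, clock 42
[7] DMA idle ∥ CU A:t6 (5c) ⇒ 5c, clock 47

end_cycle[1] = 11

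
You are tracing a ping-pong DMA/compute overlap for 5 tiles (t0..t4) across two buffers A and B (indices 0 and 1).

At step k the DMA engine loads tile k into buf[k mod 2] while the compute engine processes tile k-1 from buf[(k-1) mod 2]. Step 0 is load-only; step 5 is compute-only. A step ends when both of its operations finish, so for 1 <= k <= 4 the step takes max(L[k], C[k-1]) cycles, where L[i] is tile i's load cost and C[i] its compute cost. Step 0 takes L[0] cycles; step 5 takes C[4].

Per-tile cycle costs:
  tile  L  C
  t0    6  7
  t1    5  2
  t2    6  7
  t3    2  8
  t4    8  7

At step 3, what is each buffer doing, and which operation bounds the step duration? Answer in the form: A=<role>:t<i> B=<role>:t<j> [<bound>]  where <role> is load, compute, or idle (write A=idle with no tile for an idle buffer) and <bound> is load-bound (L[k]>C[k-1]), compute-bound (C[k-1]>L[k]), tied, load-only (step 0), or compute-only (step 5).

step 3: A=compute:t2 B=load:t3 [compute-bound]

k=0 load=t0/6c comp=- wait=6 total=6
k=1 load=t1/5c comp=t0/7c wait=7 total=13
k=2 load=t2/6c comp=t1/2c wait=6 total=19
k=3 load=t3/2c comp=t2/7c wait=7 total=26
k=4 load=t4/8c comp=t3/8c wait=8 total=34
k=5 load=- comp=t4/7c wait=7 total=41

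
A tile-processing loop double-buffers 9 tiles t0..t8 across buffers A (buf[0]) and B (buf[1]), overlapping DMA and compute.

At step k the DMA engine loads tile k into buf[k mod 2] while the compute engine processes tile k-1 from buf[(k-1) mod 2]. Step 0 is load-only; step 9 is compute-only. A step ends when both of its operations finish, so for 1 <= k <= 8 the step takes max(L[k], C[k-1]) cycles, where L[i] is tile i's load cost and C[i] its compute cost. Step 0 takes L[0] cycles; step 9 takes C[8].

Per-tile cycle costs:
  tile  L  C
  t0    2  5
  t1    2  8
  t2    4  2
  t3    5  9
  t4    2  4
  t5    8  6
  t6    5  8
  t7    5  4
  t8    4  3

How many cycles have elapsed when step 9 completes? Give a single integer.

step 0: L[0]=2 → dur=2, Σ=2 | A=load:t0 B=idle [load-only]
step 1: L[1]=2 C[0]=5 → dur=5, Σ=7 | A=compute:t0 B=load:t1 [compute-bound]
step 2: L[2]=4 C[1]=8 → dur=8, Σ=15 | A=load:t2 B=compute:t1 [compute-bound]
step 3: L[3]=5 C[2]=2 → dur=5, Σ=20 | A=compute:t2 B=load:t3 [load-bound]
step 4: L[4]=2 C[3]=9 → dur=9, Σ=29 | A=load:t4 B=compute:t3 [compute-bound]
step 5: L[5]=8 C[4]=4 → dur=8, Σ=37 | A=compute:t4 B=load:t5 [load-bound]
step 6: L[6]=5 C[5]=6 → dur=6, Σ=43 | A=load:t6 B=compute:t5 [compute-bound]
step 7: L[7]=5 C[6]=8 → dur=8, Σ=51 | A=compute:t6 B=load:t7 [compute-bound]
step 8: L[8]=4 C[7]=4 → dur=4, Σ=55 | A=load:t8 B=compute:t7 [tied]
step 9: C[8]=3 → dur=3, Σ=58 | A=compute:t8 B=idle [compute-only]

end_cycle[9] = 58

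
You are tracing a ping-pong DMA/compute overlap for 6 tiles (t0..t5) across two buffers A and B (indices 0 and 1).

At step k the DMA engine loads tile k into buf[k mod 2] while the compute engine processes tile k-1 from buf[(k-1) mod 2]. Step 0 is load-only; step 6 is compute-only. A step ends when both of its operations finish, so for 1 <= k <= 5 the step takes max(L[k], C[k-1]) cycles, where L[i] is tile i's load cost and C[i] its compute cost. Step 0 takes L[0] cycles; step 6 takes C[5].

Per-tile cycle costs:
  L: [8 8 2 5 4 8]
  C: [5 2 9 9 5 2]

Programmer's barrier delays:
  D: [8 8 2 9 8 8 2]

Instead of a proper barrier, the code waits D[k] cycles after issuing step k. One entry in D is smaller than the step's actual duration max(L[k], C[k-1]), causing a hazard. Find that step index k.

k=0 barrier L[0]=8→8c, D[0]=8 ok
k=1 barrier max(L[1]=8,C[0]=5)→8c, D[1]=8 ok
k=2 barrier max(L[2]=2,C[1]=2)→2c, D[2]=2 ok
k=3 barrier max(L[3]=5,C[2]=9)→9c, D[3]=9 ok
k=4 barrier max(L[4]=4,C[3]=9)→9c, D[4]=8 SHORT
k=5 barrier max(L[5]=8,C[4]=5)→8c, D[5]=8 ok
k=6 barrier C[5]=2→2c, D[6]=2 ok

hazard at step 4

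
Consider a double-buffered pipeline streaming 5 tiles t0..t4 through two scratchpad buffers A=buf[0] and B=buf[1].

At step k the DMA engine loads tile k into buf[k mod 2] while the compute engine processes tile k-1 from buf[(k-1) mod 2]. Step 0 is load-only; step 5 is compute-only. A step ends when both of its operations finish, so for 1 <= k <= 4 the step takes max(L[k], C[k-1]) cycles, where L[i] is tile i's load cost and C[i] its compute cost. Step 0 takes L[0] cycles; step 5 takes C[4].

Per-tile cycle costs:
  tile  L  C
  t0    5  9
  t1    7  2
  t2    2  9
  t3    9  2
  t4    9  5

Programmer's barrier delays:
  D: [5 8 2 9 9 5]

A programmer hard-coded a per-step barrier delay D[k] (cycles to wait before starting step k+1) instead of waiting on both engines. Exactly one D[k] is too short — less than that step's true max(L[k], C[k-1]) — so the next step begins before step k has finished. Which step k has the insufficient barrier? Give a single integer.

step 0: need L[0]=5 = 5; D[0]=5 ok
step 1: need max(L[1]=7,C[0]=9) = 9; D[1]=8 SHORT
step 2: need max(L[2]=2,C[1]=2) = 2; D[2]=2 ok
step 3: need max(L[3]=9,C[2]=9) = 9; D[3]=9 ok
step 4: need max(L[4]=9,C[3]=2) = 9; D[4]=9 ok
step 5: need C[4]=5 = 5; D[5]=5 ok

hazard at step 1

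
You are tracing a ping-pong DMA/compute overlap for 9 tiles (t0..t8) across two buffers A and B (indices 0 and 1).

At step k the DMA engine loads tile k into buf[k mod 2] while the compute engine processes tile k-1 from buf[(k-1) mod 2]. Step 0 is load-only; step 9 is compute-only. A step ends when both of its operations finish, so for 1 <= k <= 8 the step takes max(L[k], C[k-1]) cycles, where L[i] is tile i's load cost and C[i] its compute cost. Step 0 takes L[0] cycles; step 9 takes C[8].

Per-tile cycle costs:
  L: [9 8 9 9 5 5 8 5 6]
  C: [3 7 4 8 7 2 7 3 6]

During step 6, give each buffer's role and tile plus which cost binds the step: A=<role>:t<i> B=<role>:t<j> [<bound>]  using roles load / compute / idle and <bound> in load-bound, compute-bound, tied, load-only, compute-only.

step 0: L[0]=9 → dur=9, Σ=9 | A=load:t0 B=idle [load-only]
step 1: L[1]=8 C[0]=3 → dur=8, Σ=17 | A=compute:t0 B=load:t1 [load-bound]
step 2: L[2]=9 C[1]=7 → dur=9, Σ=26 | A=load:t2 B=compute:t1 [load-bound]
step 3: L[3]=9 C[2]=4 → dur=9, Σ=35 | A=compute:t2 B=load:t3 [load-bound]
step 4: L[4]=5 C[3]=8 → dur=8, Σ=43 | A=load:t4 B=compute:t3 [compute-bound]
step 5: L[5]=5 C[4]=7 → dur=7, Σ=50 | A=compute:t4 B=load:t5 [compute-bound]
step 6: L[6]=8 C[5]=2 → dur=8, Σ=58 | A=load:t6 B=compute:t5 [load-bound]
step 7: L[7]=5 C[6]=7 → dur=7, Σ=65 | A=compute:t6 B=load:t7 [compute-bound]
step 8: L[8]=6 C[7]=3 → dur=6, Σ=71 | A=load:t8 B=compute:t7 [load-bound]
step 9: C[8]=6 → dur=6, Σ=77 | A=compute:t8 B=idle [compute-only]

step 6: A=load:t6 B=compute:t5 [load-bound]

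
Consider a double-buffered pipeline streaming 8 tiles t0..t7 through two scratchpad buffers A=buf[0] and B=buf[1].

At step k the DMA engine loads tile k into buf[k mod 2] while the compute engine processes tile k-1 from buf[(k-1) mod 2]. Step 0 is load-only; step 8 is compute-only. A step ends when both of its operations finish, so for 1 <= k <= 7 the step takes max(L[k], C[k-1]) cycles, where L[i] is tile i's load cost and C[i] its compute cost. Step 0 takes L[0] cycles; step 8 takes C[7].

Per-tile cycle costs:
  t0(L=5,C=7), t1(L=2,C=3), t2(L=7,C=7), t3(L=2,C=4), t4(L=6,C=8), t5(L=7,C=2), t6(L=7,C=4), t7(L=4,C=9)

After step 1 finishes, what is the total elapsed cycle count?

  0. 5=5c; end=5; A:t0 B:-
  1. max(2,7)=7c; end=12; A:t0 B:t1
  2. max(7,3)=7c; end=19; A:t2 B:t1
  3. max(2,7)=7c; end=26; A:t2 B:t3
  4. max(6,4)=6c; end=32; A:t4 B:t3
  5. max(7,8)=8c; end=40; A:t4 B:t5
  6. max(7,2)=7c; end=47; A:t6 B:t5
  7. max(4,4)=4c; end=51; A:t6 B:t7
  8. 9=9c; end=60; A:t6 B:t7

end_cycle[1] = 12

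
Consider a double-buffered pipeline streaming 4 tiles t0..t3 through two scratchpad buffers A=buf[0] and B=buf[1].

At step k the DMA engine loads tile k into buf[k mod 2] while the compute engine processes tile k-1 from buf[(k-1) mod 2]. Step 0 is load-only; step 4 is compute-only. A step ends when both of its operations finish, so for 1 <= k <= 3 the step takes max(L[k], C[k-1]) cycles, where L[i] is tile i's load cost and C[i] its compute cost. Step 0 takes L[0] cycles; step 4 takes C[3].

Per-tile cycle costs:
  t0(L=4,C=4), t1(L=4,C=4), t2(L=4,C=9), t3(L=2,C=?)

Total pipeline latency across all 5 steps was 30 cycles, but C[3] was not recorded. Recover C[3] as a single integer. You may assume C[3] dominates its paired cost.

step 0: dur = L[0]=4 = 4
step 1: dur = max(L[1]=4, C[0]=4) = 4
step 2: dur = max(L[2]=4, C[1]=4) = 4
step 3: dur = max(L[3]=2, C[2]=9) = 9
step 4: dur = C[3]=? = C[3]  (unknown; binding)
sum of known step durations = 21
dur[4] = total - known = 30 - 21 = 9
C[3] is the binding max in step 4, so C[3] = dur[4] = 9

C[3] = 9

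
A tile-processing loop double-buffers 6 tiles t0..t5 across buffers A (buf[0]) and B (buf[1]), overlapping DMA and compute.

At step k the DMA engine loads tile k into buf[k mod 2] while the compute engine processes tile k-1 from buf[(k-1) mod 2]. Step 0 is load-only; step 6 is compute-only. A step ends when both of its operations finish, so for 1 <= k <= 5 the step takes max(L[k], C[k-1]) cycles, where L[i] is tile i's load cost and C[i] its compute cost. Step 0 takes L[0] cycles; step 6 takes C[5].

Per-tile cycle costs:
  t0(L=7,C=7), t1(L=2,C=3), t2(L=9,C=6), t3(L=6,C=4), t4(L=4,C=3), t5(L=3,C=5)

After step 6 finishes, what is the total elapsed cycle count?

end_cycle[6] = 41

[0] DMA t0→A (7c) ∥ CU idle ⇒ 7c, clock 7
[1] DMA t1→B (2c) ∥ CU A:t0 (7c) ⇒ 7c, clock 14
[2] DMA t2→A (9c) ∥ CU B:t1 (3c) ⇒ 9c, clock 23
[3] DMA t3→B (6c) ∥ CU A:t2 (6c) ⇒ 6c, clock 29
[4] DMA t4→A (4c) ∥ CU B:t3 (4c) ⇒ 4c, clock 33
[5] DMA t5→B (3c) ∥ CU A:t4 (3c) ⇒ 3c, clock 36
[6] DMA idle ∥ CU B:t5 (5c) ⇒ 5c, clock 41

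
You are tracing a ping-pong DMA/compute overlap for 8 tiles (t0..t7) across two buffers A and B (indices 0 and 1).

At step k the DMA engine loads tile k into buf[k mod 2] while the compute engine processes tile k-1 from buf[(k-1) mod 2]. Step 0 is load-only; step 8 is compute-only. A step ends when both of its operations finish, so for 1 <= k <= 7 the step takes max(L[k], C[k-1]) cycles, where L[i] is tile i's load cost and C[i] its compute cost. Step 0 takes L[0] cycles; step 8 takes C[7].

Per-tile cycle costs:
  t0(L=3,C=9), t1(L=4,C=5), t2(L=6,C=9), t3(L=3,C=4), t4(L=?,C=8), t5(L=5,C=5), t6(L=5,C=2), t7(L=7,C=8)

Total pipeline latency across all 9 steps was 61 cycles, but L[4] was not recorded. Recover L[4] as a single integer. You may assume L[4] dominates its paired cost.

step 0 = dur = L[0]=3 = 3
step 1 = dur = max(L[1]=4, C[0]=9) = 9
step 2 = dur = max(L[2]=6, C[1]=5) = 6
step 3 = dur = max(L[3]=3, C[2]=9) = 9
step 4 = dur = max(L[4]=?, C[3]=4) = L[4]  (unknown; binding)
step 5 = dur = max(L[5]=5, C[4]=8) = 8
step 6 = dur = max(L[6]=5, C[5]=5) = 5
step 7 = dur = max(L[7]=7, C[6]=2) = 7
step 8 = dur = C[7]=8 = 8
sum of known step durations = 55
dur[4] = total - known = 61 - 55 = 6
L[4] is the binding max in step 4, so L[4] = dur[4] = 6

L[4] = 6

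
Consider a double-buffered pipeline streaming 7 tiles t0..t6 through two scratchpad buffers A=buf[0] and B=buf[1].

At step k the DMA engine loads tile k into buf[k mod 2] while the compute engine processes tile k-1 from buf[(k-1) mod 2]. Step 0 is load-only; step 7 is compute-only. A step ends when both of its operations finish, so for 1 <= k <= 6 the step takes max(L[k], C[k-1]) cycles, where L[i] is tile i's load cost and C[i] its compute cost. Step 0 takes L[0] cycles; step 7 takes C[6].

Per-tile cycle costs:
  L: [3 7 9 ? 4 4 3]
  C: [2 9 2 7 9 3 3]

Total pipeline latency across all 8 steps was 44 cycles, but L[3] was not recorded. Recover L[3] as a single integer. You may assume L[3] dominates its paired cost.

L[3] = 3

step 0 | dur = L[0]=3 = 3
step 1 | dur = max(L[1]=7, C[0]=2) = 7
step 2 | dur = max(L[2]=9, C[1]=9) = 9
step 3 | dur = max(L[3]=?, C[2]=2) = L[3]  (unknown; binding)
step 4 | dur = max(L[4]=4, C[3]=7) = 7
step 5 | dur = max(L[5]=4, C[4]=9) = 9
step 6 | dur = max(L[6]=3, C[5]=3) = 3
step 7 | dur = C[6]=3 = 3
sum of known step durations = 41
dur[3] = total - known = 44 - 41 = 3
L[3] is the binding max in step 3, so L[3] = dur[3] = 3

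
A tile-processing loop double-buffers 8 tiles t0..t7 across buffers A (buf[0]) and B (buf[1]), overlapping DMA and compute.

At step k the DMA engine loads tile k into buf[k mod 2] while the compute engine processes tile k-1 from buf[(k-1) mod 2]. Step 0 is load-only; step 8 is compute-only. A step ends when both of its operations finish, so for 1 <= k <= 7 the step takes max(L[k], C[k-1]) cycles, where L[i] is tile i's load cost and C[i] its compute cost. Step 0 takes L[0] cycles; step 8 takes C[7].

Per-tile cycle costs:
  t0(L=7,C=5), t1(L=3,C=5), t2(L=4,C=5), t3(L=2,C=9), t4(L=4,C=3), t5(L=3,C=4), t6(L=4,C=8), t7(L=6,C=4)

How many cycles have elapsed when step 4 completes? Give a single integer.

k=0 load=t0/7c comp=- wait=7 total=7
k=1 load=t1/3c comp=t0/5c wait=5 total=12
k=2 load=t2/4c comp=t1/5c wait=5 total=17
k=3 load=t3/2c comp=t2/5c wait=5 total=22
k=4 load=t4/4c comp=t3/9c wait=9 total=31
k=5 load=t5/3c comp=t4/3c wait=3 total=34
k=6 load=t6/4c comp=t5/4c wait=4 total=38
k=7 load=t7/6c comp=t6/8c wait=8 total=46
k=8 load=- comp=t7/4c wait=4 total=50

end_cycle[4] = 31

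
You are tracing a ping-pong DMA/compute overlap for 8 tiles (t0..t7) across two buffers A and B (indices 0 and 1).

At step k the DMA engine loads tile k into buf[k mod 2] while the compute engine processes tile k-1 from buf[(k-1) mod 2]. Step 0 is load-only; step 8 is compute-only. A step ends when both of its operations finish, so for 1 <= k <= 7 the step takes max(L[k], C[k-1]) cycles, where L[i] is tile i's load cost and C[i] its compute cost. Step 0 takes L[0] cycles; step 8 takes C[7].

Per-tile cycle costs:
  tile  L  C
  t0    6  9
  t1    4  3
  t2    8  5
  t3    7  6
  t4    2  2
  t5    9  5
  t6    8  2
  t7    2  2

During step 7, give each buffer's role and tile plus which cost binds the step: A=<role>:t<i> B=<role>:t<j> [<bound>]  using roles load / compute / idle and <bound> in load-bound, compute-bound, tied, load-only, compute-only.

step 7: A=compute:t6 B=load:t7 [tied]

step 0: L[0]=6 → dur=6, Σ=6 | A=load:t0 B=idle [load-only]
step 1: L[1]=4 C[0]=9 → dur=9, Σ=15 | A=compute:t0 B=load:t1 [compute-bound]
step 2: L[2]=8 C[1]=3 → dur=8, Σ=23 | A=load:t2 B=compute:t1 [load-bound]
step 3: L[3]=7 C[2]=5 → dur=7, Σ=30 | A=compute:t2 B=load:t3 [load-bound]
step 4: L[4]=2 C[3]=6 → dur=6, Σ=36 | A=load:t4 B=compute:t3 [compute-bound]
step 5: L[5]=9 C[4]=2 → dur=9, Σ=45 | A=compute:t4 B=load:t5 [load-bound]
step 6: L[6]=8 C[5]=5 → dur=8, Σ=53 | A=load:t6 B=compute:t5 [load-bound]
step 7: L[7]=2 C[6]=2 → dur=2, Σ=55 | A=compute:t6 B=load:t7 [tied]
step 8: C[7]=2 → dur=2, Σ=57 | A=idle B=compute:t7 [compute-only]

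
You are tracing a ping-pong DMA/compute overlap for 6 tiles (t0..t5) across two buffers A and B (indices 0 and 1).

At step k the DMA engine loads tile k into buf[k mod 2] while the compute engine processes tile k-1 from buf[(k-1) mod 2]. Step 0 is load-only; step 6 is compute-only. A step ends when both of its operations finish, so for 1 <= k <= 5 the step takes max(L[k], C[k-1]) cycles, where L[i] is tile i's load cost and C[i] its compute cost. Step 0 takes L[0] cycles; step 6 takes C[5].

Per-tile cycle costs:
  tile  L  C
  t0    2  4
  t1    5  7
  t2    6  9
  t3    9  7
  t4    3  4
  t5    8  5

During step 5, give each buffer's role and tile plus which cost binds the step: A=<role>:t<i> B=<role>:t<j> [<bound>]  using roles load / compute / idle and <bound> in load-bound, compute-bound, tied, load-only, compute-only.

k=0 load=t0/2c comp=- wait=2 total=2
k=1 load=t1/5c comp=t0/4c wait=5 total=7
k=2 load=t2/6c comp=t1/7c wait=7 total=14
k=3 load=t3/9c comp=t2/9c wait=9 total=23
k=4 load=t4/3c comp=t3/7c wait=7 total=30
k=5 load=t5/8c comp=t4/4c wait=8 total=38
k=6 load=- comp=t5/5c wait=5 total=43

step 5: A=compute:t4 B=load:t5 [load-bound]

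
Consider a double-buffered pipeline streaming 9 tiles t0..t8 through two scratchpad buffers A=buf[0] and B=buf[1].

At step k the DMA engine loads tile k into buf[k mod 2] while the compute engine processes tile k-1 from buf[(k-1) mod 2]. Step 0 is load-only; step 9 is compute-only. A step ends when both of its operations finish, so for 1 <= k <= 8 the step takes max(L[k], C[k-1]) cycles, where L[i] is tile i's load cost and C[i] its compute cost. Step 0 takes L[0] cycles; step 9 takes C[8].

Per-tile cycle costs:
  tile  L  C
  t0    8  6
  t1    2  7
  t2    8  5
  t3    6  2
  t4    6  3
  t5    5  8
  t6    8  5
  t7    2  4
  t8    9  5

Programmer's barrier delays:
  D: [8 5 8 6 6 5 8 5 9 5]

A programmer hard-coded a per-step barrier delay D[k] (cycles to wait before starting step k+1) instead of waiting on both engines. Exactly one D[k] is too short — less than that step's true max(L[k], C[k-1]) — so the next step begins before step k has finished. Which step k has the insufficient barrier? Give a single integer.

step 0: need L[0]=8 = 8; D[0]=8 ok
step 1: need max(L[1]=2,C[0]=6) = 6; D[1]=5 SHORT
step 2: need max(L[2]=8,C[1]=7) = 8; D[2]=8 ok
step 3: need max(L[3]=6,C[2]=5) = 6; D[3]=6 ok
step 4: need max(L[4]=6,C[3]=2) = 6; D[4]=6 ok
step 5: need max(L[5]=5,C[4]=3) = 5; D[5]=5 ok
step 6: need max(L[6]=8,C[5]=8) = 8; D[6]=8 ok
step 7: need max(L[7]=2,C[6]=5) = 5; D[7]=5 ok
step 8: need max(L[8]=9,C[7]=4) = 9; D[8]=9 ok
step 9: need C[8]=5 = 5; D[9]=5 ok

hazard at step 1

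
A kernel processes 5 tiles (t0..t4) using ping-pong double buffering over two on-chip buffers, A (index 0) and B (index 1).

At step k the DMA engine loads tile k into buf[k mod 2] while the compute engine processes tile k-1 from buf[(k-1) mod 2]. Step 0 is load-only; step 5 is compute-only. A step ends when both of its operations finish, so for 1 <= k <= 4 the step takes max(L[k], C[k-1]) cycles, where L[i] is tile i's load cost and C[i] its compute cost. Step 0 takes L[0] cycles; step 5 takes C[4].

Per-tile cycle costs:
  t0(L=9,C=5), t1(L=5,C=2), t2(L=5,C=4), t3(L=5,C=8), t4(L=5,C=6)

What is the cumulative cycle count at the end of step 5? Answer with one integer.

end_cycle[5] = 38

  0. 9=9c; end=9; A:t0 B:-
  1. max(5,5)=5c; end=14; A:t0 B:t1
  2. max(5,2)=5c; end=19; A:t2 B:t1
  3. max(5,4)=5c; end=24; A:t2 B:t3
  4. max(5,8)=8c; end=32; A:t4 B:t3
  5. 6=6c; end=38; A:t4 B:t3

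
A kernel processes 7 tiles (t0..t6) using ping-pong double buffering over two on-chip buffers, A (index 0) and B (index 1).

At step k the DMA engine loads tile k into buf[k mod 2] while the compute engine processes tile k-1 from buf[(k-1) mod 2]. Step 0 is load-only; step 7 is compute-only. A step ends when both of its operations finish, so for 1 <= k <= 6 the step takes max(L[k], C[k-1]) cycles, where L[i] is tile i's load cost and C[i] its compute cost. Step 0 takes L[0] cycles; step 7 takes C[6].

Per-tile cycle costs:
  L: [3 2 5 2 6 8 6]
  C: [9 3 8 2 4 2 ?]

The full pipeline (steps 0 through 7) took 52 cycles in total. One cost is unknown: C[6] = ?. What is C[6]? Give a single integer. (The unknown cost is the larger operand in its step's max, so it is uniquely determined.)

C[6] = 7

step 0 → dur = L[0]=3 = 3
step 1 → dur = max(L[1]=2, C[0]=9) = 9
step 2 → dur = max(L[2]=5, C[1]=3) = 5
step 3 → dur = max(L[3]=2, C[2]=8) = 8
step 4 → dur = max(L[4]=6, C[3]=2) = 6
step 5 → dur = max(L[5]=8, C[4]=4) = 8
step 6 → dur = max(L[6]=6, C[5]=2) = 6
step 7 → dur = C[6]=? = C[6]  (unknown; binding)
sum of known step durations = 45
dur[7] = total - known = 52 - 45 = 7
C[6] is the binding max in step 7, so C[6] = dur[7] = 7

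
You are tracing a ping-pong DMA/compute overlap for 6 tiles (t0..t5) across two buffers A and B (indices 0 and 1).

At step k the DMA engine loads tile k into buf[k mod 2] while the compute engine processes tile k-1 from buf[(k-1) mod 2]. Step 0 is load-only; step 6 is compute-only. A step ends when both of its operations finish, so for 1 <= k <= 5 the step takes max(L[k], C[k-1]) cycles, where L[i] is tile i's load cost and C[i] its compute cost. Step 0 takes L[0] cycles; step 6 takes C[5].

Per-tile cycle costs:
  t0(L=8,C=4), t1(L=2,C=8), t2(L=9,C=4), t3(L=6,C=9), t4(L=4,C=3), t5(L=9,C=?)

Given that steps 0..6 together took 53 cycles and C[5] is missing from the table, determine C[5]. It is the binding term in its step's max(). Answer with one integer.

C[5] = 8

step 0 | dur = L[0]=8 = 8
step 1 | dur = max(L[1]=2, C[0]=4) = 4
step 2 | dur = max(L[2]=9, C[1]=8) = 9
step 3 | dur = max(L[3]=6, C[2]=4) = 6
step 4 | dur = max(L[4]=4, C[3]=9) = 9
step 5 | dur = max(L[5]=9, C[4]=3) = 9
step 6 | dur = C[5]=? = C[5]  (unknown; binding)
sum of known step durations = 45
dur[6] = total - known = 53 - 45 = 8
C[5] is the binding max in step 6, so C[5] = dur[6] = 8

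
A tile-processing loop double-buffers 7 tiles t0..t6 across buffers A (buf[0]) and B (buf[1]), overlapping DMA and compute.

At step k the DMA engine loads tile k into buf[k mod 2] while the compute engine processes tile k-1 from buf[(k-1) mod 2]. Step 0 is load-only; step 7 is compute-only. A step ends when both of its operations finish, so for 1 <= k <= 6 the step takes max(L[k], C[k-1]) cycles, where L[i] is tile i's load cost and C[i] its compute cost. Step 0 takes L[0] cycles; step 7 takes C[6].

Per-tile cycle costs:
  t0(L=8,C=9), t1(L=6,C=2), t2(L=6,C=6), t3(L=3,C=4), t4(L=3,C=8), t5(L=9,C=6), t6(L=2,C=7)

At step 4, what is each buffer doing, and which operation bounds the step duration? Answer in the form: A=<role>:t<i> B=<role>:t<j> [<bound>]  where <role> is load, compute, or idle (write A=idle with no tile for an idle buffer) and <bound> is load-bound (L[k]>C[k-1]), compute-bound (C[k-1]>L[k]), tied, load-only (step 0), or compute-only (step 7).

  0. 8=8c; end=8; A:t0 B:-
  1. max(6,9)=9c; end=17; A:t0 B:t1
  2. max(6,2)=6c; end=23; A:t2 B:t1
  3. max(3,6)=6c; end=29; A:t2 B:t3
  4. max(3,4)=4c; end=33; A:t4 B:t3
  5. max(9,8)=9c; end=42; A:t4 B:t5
  6. max(2,6)=6c; end=48; A:t6 B:t5
  7. 7=7c; end=55; A:t6 B:t5

step 4: A=load:t4 B=compute:t3 [compute-bound]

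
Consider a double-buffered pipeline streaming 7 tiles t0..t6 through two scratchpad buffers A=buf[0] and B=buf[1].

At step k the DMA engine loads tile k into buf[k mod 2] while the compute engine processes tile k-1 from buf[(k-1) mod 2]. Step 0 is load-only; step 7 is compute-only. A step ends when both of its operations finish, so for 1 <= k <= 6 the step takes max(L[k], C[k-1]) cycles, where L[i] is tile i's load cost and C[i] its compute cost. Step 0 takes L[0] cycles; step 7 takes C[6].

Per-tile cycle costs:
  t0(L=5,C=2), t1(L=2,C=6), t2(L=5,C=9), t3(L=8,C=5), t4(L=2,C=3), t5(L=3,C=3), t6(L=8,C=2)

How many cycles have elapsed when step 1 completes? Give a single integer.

end_cycle[1] = 7

step 0: L[0]=5 → dur=5, Σ=5 | A=load:t0 B=idle [load-only]
step 1: L[1]=2 C[0]=2 → dur=2, Σ=7 | A=compute:t0 B=load:t1 [tied]
step 2: L[2]=5 C[1]=6 → dur=6, Σ=13 | A=load:t2 B=compute:t1 [compute-bound]
step 3: L[3]=8 C[2]=9 → dur=9, Σ=22 | A=compute:t2 B=load:t3 [compute-bound]
step 4: L[4]=2 C[3]=5 → dur=5, Σ=27 | A=load:t4 B=compute:t3 [compute-bound]
step 5: L[5]=3 C[4]=3 → dur=3, Σ=30 | A=compute:t4 B=load:t5 [tied]
step 6: L[6]=8 C[5]=3 → dur=8, Σ=38 | A=load:t6 B=compute:t5 [load-bound]
step 7: C[6]=2 → dur=2, Σ=40 | A=compute:t6 B=idle [compute-only]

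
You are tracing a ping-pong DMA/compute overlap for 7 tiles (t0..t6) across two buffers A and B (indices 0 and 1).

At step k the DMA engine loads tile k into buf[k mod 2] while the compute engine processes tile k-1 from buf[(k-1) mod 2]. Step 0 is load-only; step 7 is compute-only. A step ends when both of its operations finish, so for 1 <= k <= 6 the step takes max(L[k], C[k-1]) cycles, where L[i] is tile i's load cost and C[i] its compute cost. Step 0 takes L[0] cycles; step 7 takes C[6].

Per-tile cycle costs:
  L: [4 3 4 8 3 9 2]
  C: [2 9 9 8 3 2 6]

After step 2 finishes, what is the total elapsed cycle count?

  0. 4=4c; end=4; A:t0 B:-
  1. max(3,2)=3c; end=7; A:t0 B:t1
  2. max(4,9)=9c; end=16; A:t2 B:t1
  3. max(8,9)=9c; end=25; A:t2 B:t3
  4. max(3,8)=8c; end=33; A:t4 B:t3
  5. max(9,3)=9c; end=42; A:t4 B:t5
  6. max(2,2)=2c; end=44; A:t6 B:t5
  7. 6=6c; end=50; A:t6 B:t5

end_cycle[2] = 16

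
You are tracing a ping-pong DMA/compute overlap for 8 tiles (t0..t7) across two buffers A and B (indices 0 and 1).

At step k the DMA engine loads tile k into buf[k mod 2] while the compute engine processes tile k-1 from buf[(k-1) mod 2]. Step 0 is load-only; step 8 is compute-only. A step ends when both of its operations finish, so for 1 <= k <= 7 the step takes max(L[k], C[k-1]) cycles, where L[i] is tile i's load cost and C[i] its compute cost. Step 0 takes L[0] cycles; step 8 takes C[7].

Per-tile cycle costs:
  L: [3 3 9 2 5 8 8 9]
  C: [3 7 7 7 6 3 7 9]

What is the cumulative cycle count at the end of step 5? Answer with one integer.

step 0: L[0]=3 → dur=3, Σ=3 | A=load:t0 B=idle [load-only]
step 1: L[1]=3 C[0]=3 → dur=3, Σ=6 | A=compute:t0 B=load:t1 [tied]
step 2: L[2]=9 C[1]=7 → dur=9, Σ=15 | A=load:t2 B=compute:t1 [load-bound]
step 3: L[3]=2 C[2]=7 → dur=7, Σ=22 | A=compute:t2 B=load:t3 [compute-bound]
step 4: L[4]=5 C[3]=7 → dur=7, Σ=29 | A=load:t4 B=compute:t3 [compute-bound]
step 5: L[5]=8 C[4]=6 → dur=8, Σ=37 | A=compute:t4 B=load:t5 [load-bound]
step 6: L[6]=8 C[5]=3 → dur=8, Σ=45 | A=load:t6 B=compute:t5 [load-bound]
step 7: L[7]=9 C[6]=7 → dur=9, Σ=54 | A=compute:t6 B=load:t7 [load-bound]
step 8: C[7]=9 → dur=9, Σ=63 | A=idle B=compute:t7 [compute-only]

end_cycle[5] = 37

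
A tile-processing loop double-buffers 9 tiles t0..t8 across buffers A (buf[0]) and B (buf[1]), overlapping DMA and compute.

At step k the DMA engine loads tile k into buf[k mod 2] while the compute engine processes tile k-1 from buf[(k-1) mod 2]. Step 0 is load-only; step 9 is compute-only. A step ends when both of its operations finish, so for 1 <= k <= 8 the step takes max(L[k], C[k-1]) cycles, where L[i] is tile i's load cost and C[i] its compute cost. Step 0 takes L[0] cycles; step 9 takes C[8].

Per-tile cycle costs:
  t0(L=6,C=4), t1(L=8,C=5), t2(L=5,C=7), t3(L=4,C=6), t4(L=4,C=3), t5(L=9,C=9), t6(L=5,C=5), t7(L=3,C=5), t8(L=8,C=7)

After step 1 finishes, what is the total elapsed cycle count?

  0. 6=6c; end=6; A:t0 B:-
  1. max(8,4)=8c; end=14; A:t0 B:t1
  2. max(5,5)=5c; end=19; A:t2 B:t1
  3. max(4,7)=7c; end=26; A:t2 B:t3
  4. max(4,6)=6c; end=32; A:t4 B:t3
  5. max(9,3)=9c; end=41; A:t4 B:t5
  6. max(5,9)=9c; end=50; A:t6 B:t5
  7. max(3,5)=5c; end=55; A:t6 B:t7
  8. max(8,5)=8c; end=63; A:t8 B:t7
  9. 7=7c; end=70; A:t8 B:t7

end_cycle[1] = 14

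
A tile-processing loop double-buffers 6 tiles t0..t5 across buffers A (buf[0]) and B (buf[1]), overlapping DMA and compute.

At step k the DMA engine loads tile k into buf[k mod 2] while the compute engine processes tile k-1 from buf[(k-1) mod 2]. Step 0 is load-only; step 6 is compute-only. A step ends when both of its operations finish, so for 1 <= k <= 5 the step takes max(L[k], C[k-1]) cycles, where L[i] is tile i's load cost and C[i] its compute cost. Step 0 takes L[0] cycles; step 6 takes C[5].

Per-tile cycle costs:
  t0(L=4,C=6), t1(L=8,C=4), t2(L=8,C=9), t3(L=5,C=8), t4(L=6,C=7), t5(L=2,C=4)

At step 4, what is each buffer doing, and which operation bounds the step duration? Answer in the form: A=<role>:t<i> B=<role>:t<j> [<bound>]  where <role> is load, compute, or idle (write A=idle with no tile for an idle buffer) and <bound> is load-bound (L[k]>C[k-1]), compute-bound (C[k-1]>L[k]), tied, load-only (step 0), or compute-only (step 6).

step 4: A=load:t4 B=compute:t3 [compute-bound]

  0. 4=4c; end=4; A:t0 B:-
  1. max(8,6)=8c; end=12; A:t0 B:t1
  2. max(8,4)=8c; end=20; A:t2 B:t1
  3. max(5,9)=9c; end=29; A:t2 B:t3
  4. max(6,8)=8c; end=37; A:t4 B:t3
  5. max(2,7)=7c; end=44; A:t4 B:t5
  6. 4=4c; end=48; A:t4 B:t5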